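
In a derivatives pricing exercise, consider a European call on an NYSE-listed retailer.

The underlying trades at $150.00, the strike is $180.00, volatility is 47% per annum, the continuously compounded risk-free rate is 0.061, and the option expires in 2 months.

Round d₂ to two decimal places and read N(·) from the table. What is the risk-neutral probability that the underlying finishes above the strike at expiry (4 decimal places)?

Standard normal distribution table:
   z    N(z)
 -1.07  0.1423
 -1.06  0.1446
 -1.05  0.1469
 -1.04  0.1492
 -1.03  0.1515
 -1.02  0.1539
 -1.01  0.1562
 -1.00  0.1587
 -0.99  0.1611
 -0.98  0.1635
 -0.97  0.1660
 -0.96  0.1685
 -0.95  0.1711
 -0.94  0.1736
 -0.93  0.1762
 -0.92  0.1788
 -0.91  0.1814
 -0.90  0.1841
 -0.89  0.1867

0.1611

σ√T = 0.47 × 0.4082 = 0.1919
ln(S/K) + (r + σ²/2)T = ln(150/180) + (0.061 + 0.47²/2)·0.1667 = -0.1823 + 0.0286 = -0.1537
d₁ = -0.1537 / 0.1919 = -0.8013 ≈ -0.80
d₂ = d₁ − σ√T = -0.8013 − 0.1919 = -0.9932 ≈ -0.99
Risk-neutral Pr[S_T > K] = N(d₂) = N(-0.99) = 0.1611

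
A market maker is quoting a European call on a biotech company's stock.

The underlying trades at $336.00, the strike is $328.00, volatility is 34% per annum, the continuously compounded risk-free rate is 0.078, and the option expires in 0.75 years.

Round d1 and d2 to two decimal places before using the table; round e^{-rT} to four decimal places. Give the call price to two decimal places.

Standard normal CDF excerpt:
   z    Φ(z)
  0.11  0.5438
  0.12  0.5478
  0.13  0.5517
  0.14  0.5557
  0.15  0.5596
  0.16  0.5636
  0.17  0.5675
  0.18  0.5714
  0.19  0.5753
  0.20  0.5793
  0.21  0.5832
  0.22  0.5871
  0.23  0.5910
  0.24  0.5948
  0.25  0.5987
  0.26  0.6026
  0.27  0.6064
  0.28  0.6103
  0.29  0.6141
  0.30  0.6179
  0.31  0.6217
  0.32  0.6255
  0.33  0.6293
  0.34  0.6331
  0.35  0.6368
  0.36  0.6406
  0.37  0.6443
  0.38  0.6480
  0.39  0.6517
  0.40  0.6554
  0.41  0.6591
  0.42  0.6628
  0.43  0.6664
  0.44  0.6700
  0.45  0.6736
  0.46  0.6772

$53.23

T = 0.75;  σ√T = 0.2944
d₁ = [ln(336/328) + (0.078 + 0.34²/2)·0.75] / 0.2944 = [0.0241 + 0.1018] / 0.2944 = 0.4277 which rounds to 0.43
d₂ = d₁ − σ√T = 0.4277 − 0.2944 = 0.1333 which rounds to 0.13
exp(−rT) = exp(−0.078·0.75) = 0.9432
N(d₁) = N(0.43) = 0.6664;  N(d₂) = N(0.13) = 0.5517
C = 336·0.6664 − 328·0.9432·0.5517 = 223.9104 − 170.6792 = 53.2312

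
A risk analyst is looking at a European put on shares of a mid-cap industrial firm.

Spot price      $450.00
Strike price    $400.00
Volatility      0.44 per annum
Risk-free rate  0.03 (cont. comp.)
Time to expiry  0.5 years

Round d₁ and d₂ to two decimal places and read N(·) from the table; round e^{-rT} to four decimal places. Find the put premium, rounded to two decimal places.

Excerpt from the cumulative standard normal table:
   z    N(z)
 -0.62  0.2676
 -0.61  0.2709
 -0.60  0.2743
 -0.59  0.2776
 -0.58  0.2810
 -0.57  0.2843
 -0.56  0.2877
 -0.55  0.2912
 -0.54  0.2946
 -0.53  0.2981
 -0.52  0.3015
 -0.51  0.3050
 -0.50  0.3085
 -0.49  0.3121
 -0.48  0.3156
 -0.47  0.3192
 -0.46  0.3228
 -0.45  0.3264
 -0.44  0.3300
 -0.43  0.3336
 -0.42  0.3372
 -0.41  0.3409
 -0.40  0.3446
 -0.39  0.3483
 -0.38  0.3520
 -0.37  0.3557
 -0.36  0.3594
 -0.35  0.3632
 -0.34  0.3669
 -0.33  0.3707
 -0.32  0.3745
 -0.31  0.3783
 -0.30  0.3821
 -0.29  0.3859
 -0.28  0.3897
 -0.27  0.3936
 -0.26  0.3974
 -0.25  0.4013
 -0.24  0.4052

$28.64

T = 0.5;  σ√T = 0.3111
d₁ = [ln(450/400) + (0.03 + ½·0.44²)·0.5] / (σ√T) = (0.1178 + 0.0634) / 0.3111 = 0.5823 ≈ 0.58
d₂ = 0.5823 − 0.3111 = 0.2712 ≈ 0.27
exp(−rT) = exp(−0.03·0.5) = 0.9851
N(−d₂) = N(-0.27) = 0.3936;  N(−d₁) = N(-0.58) = 0.2810
P = 400·0.9851·0.3936 − 450·0.2810 = 155.0941 − 126.4500 = 28.6441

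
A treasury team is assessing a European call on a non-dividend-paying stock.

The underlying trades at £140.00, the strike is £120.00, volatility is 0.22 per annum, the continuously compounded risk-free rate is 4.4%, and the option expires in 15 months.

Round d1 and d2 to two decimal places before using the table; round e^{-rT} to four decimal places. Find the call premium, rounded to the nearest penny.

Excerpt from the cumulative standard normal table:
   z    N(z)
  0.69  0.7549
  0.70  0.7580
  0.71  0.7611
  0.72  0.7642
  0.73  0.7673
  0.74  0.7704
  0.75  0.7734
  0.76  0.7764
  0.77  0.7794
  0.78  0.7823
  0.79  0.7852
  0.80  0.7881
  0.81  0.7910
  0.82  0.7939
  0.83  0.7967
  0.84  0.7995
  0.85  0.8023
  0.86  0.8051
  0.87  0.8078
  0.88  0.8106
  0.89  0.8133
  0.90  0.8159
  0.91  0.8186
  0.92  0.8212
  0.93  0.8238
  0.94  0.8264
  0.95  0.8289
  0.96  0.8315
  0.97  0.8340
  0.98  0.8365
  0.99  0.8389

T = 1.25;  σ√T = 0.2460
d₁ = [ln(140/120) + (0.044 + ½·0.22²)·1.25] / (σ√T) = (0.1542 + 0.0852) / 0.2460 = 0.9733 ≈ 0.97
d₂ = 0.9733 − 0.2460 = 0.7273 ≈ 0.73
e^(−rT) = e^(−0.044·1.25) = 0.9465
N(d₁) = N(0.97) = 0.8340;  N(d₂) = N(0.73) = 0.7673
C = 140·0.8340 − 120·0.9465·0.7673 = 116.7600 − 87.1499 = 29.6101

£29.61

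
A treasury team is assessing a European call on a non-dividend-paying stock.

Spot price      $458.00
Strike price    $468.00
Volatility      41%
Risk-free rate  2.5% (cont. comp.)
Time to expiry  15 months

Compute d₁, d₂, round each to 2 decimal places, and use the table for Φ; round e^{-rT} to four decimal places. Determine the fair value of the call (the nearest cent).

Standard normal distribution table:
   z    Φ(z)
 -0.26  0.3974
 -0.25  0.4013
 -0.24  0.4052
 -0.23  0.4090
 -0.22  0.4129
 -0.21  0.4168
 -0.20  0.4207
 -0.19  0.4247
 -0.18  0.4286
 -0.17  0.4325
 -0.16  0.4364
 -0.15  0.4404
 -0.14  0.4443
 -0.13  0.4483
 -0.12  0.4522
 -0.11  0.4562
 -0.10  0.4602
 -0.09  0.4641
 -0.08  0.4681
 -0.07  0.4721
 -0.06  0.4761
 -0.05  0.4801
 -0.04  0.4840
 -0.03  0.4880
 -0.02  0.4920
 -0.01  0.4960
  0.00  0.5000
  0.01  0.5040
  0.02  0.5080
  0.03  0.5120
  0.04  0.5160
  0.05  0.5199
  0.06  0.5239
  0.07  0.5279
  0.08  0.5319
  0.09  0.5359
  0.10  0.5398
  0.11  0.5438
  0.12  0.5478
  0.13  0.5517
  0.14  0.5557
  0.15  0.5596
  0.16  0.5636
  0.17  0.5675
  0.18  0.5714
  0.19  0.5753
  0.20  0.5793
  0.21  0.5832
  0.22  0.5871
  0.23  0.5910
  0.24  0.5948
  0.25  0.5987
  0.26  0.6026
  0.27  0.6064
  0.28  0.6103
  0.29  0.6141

$85.15

σ√T = 0.41 × 1.1180 = 0.4584
d₁ = [ln(458/468) + (0.025 + 0.41²/2)·1.25] / 0.4584 = [-0.0216 + 0.1363] / 0.4584 = 0.2503 → 0.25
d₂ = d₁ − σ√T = 0.2503 − 0.4584 = -0.2081 → -0.21
exp(−rT) = exp(−0.025·1.25) = 0.9692
N(d₁) = N(0.25) = 0.5987;  N(d₂) = N(-0.21) = 0.4168
C = 458·0.5987 − 468·0.9692·0.4168 = 274.2046 − 189.0545 = 85.1501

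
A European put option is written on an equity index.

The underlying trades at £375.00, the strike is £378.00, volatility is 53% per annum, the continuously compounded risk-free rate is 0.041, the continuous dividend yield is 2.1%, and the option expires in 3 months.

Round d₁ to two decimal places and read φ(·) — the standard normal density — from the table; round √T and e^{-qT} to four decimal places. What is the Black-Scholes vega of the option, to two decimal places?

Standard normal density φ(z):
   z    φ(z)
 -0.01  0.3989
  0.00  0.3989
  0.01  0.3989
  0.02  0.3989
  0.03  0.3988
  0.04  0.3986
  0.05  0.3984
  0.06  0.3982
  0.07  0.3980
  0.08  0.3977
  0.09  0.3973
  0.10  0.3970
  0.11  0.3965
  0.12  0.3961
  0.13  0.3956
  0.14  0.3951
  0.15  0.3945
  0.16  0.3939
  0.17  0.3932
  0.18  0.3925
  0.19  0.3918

73.88

σ√T = 0.53 × 0.5000 = 0.2650
d₁ = [ln(375/378) + (0.041 − 0.021 + 0.53²/2)·0.25] / 0.2650 = [-0.0080 + 0.0401] / 0.2650 = 0.1213 ⇒ 0.12
√T = √0.25 = 0.5000
φ(d₁) = φ(0.12) = 0.3961
exp(−qT) = exp(−0.021·0.25) = 0.9948
vega = S·exp(−qT)·φ(d₁)·√T = 375·0.9948·0.3961·0.5000 = 73.8826
(The call has the same vega.)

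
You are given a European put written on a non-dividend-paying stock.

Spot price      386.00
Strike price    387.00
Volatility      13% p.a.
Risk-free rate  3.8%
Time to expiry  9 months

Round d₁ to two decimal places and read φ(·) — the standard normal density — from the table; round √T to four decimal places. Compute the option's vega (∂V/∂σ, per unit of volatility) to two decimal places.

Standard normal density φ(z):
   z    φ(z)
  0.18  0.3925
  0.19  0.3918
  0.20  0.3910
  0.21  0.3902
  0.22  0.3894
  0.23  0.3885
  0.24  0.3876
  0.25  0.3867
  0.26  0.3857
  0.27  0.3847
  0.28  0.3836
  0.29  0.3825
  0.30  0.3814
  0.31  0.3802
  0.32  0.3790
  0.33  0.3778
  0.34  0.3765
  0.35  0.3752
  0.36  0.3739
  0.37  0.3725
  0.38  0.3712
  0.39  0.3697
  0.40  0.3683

127.86

T = 0.75;  σ√T = 0.1126
d₁ = [ln(386/387) + (0.038 + ½·0.13²)·0.75] / (σ√T) = (-0.0026 + 0.0348) / 0.1126 = 0.2865 ≈ 0.29
√T = √0.75 = 0.8660
φ(d₁) = φ(0.29) = 0.3825
vega = S·φ(d₁)·√T = 386·0.3825·0.8660 = 127.8606
(Call and put vega coincide under Black-Scholes.)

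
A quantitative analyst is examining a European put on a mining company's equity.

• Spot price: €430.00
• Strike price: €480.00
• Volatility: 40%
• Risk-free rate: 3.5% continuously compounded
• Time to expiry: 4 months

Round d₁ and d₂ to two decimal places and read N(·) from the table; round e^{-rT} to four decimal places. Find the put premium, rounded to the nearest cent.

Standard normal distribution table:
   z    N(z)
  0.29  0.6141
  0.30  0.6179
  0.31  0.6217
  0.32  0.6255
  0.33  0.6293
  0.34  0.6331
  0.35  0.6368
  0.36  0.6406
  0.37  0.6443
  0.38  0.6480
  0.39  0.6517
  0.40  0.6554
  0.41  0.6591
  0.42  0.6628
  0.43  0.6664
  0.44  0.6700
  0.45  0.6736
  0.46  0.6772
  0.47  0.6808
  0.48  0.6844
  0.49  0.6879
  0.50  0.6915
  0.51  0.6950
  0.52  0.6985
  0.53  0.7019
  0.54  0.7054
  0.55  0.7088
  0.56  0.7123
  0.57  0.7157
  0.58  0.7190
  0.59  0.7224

€67.33

σ√T = 0.4·√0.3333 = 0.2309
d₁ = [ln(430/480) + (0.035 + ½·0.4²)·0.3333] / (σ√T) = (-0.1100 + 0.0383) / 0.2309 = -0.3103 ≈ -0.31
d₂ = -0.3103 − 0.2309 = -0.5413 ≈ -0.54
exp(−rT) = exp(−0.035·0.3333) = 0.9884
N(−d₂) = N(0.54) = 0.7054;  N(−d₁) = N(0.31) = 0.6217
P = 480·0.9884·0.7054 − 430·0.6217 = 334.6643 − 267.3310 = 67.3333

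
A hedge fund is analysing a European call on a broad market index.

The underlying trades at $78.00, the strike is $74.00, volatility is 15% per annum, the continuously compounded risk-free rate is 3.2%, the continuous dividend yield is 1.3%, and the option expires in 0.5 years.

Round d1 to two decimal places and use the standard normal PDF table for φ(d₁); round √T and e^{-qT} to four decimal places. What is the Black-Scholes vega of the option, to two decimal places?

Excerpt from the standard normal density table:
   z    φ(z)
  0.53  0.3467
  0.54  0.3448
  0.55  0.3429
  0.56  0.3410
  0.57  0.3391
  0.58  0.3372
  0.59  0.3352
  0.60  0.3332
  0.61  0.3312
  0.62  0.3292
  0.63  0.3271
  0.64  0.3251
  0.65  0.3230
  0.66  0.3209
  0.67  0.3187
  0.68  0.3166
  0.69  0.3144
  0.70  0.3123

σ√T = 0.15 × 0.7071 = 0.1061
ln(S/K) + (r − q + σ²/2)T = ln(78/74) + (0.032 − 0.013 + 0.15²/2)·0.5 = 0.0526 + 0.0151 = 0.0678
d₁ = 0.0678 / 0.1061 = 0.6389 ≈ 0.64
√T = √0.5 = 0.7071
φ(d₁) = φ(0.64) = 0.3251
exp(−qT) = exp(−0.013·0.5) = 0.9935
vega = S·exp(−qT)·φ(d₁)·√T = 78·0.9935·0.3251·0.7071 = 17.8140

17.81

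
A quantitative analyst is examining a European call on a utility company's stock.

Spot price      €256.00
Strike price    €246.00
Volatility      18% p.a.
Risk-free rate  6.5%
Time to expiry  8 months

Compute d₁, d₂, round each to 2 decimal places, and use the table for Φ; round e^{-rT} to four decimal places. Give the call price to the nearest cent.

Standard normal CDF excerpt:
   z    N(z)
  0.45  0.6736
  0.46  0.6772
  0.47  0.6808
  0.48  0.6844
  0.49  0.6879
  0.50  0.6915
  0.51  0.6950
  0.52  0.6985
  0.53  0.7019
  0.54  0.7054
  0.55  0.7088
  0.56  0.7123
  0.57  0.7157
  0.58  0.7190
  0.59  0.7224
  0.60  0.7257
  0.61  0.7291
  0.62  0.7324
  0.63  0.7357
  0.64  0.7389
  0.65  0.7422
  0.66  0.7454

€27.11

σ√T = 0.18·√0.6667 = 0.1470
d₁ = [ln(256/246) + (0.065 + 0.18²/2)·0.6667] / 0.1470 = [0.0398 + 0.0541] / 0.1470 = 0.6394 which rounds to 0.64
d₂ = d₁ − σ√T = 0.6394 − 0.1470 = 0.4925 which rounds to 0.49
e^(−rT) = e^(−0.065·0.6667) = 0.9576
N(d₁) = N(0.64) = 0.7389;  N(d₂) = N(0.49) = 0.6879
C = 256·0.7389 − 246·0.9576·0.6879 = 189.1584 − 162.0483 = 27.1101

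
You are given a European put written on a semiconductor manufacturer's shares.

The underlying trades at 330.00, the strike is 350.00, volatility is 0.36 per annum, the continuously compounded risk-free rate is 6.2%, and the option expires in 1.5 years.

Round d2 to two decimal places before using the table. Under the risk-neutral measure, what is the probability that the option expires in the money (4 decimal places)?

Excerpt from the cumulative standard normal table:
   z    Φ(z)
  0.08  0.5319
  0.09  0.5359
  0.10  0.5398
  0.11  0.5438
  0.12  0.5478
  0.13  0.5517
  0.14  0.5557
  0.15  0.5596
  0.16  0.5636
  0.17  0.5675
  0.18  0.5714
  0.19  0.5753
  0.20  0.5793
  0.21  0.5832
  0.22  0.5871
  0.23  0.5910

0.5557

T = 1.5;  σ√T = 0.4409
ln(S/K) + (r + σ²/2)T = ln(330/350) + (0.062 + 0.36²/2)·1.5 = -0.0588 + 0.1902 = 0.1314
d₁ = 0.1314 / 0.4409 = 0.2979 ⇒ 0.30
d₂ = d₁ − σ√T = 0.2979 − 0.4409 = -0.1430 ⇒ -0.14
Pr(exercise) under Q = N(−d₂) = N(0.14) = 0.5557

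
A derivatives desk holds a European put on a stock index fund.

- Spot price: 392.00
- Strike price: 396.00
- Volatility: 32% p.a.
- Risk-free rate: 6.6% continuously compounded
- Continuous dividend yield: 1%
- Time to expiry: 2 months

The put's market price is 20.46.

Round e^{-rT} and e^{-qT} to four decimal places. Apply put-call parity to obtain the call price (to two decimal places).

e^(−qT) = e^(−0.01·0.1667) = 0.9983;  e^(−rT) = e^(−0.066·0.1667) = 0.9891
Put-call parity: C − P = S·e^(−qT) − K·e^(−rT) = 392·0.9983 − 396·0.9891 = 391.3336 − 391.6836 = -0.3500
C = P + (C − P) = 20.46 + (-0.3500) = 20.1100

20.11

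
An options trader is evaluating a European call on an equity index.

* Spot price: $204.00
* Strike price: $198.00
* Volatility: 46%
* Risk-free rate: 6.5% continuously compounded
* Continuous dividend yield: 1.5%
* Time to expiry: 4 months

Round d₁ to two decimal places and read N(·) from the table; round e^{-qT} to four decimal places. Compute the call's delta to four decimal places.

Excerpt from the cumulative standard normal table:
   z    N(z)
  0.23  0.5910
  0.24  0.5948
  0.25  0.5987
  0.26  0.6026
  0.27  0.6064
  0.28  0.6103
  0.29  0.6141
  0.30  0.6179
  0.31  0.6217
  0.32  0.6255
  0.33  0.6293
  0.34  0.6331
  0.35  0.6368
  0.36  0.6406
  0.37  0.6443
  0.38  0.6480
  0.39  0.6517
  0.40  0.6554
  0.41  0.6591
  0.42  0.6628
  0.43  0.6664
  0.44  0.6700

σ√T = 0.46·√0.3333 = 0.2656
d₁ = [ln(204/198) + (0.065 − 0.015 + 0.46²/2)·0.3333] / 0.2656 = [0.0299 + 0.0519] / 0.2656 = 0.3080 ≈ 0.31
N(d₁) = N(0.31) = 0.6217
Δ_call = e^(−qT)·N(d₁) = 0.9950·0.6217 = 0.6186

0.6186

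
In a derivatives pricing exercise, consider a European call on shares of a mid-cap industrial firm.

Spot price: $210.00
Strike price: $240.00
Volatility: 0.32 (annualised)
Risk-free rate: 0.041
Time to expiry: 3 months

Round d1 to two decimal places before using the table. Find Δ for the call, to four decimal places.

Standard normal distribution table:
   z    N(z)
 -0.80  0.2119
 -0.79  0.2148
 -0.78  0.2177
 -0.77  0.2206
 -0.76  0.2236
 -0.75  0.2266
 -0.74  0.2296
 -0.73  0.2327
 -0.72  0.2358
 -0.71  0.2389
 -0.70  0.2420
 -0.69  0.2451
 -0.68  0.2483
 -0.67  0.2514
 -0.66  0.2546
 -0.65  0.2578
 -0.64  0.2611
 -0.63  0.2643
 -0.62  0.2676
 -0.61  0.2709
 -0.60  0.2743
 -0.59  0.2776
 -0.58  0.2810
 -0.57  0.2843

0.2451

T = 0.25;  σ√T = 0.1600
d₁ = [ln(210/240) + (0.041 + 0.32²/2)·0.25] / 0.1600 = [-0.1335 + 0.0231] / 0.1600 = -0.6905 → -0.69
N(d₁) = N(-0.69) = 0.2451
Δ_call = N(d₁) = 0.2451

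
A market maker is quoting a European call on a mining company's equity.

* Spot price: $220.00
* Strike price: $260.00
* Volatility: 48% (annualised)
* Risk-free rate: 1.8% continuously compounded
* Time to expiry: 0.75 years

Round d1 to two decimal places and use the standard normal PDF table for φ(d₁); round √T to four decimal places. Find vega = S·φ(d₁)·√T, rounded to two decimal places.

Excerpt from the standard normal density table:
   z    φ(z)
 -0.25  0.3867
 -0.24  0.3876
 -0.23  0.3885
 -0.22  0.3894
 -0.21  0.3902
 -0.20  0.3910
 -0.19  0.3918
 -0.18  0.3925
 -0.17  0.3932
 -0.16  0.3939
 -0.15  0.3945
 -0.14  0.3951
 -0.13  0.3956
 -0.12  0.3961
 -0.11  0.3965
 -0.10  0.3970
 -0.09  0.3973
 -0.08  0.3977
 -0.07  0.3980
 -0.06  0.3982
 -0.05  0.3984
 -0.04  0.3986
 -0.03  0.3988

75.05

σ√T = 0.48 × 0.8660 = 0.4157
d₁ = [ln(220/260) + (0.018 + ½·0.48²)·0.75] / (σ√T) = (-0.1671 + 0.0999) / 0.4157 = -0.1615 which rounds to -0.16
√T = √0.75 = 0.8660
φ(d₁) = φ(-0.16) = 0.3939
vega = S·φ(d₁)·√T = 220·0.3939·0.8660 = 75.0458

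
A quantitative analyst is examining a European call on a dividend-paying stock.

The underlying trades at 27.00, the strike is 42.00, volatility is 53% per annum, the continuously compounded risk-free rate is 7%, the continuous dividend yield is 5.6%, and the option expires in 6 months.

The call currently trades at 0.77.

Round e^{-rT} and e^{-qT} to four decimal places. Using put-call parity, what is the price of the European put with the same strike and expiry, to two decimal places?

15.07

e^(−qT) = e^(−0.056·0.5) = 0.9724;  e^(−rT) = e^(−0.07·0.5) = 0.9656
Put-call parity: C − P = S·e^(−qT) − K·e^(−rT) = 27·0.9724 − 42·0.9656 = 26.2548 − 40.5552 = -14.3004
P = C − (C − P) = 0.77 − (-14.3004) = 15.0704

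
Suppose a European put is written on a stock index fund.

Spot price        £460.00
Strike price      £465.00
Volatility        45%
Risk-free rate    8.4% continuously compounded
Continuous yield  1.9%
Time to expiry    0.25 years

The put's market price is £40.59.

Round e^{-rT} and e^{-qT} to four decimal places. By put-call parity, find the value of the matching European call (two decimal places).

£43.10

exp(−qT) = exp(−0.019·0.25) = 0.9953;  exp(−rT) = exp(−0.084·0.25) = 0.9792
Put-call parity: C − P = S·e^(−qT) − K·e^(−rT) = 460·0.9953 − 465·0.9792 = 457.8380 − 455.3280 = 2.5100
C = P + (C − P) = 40.59 + (2.5100) = 43.1000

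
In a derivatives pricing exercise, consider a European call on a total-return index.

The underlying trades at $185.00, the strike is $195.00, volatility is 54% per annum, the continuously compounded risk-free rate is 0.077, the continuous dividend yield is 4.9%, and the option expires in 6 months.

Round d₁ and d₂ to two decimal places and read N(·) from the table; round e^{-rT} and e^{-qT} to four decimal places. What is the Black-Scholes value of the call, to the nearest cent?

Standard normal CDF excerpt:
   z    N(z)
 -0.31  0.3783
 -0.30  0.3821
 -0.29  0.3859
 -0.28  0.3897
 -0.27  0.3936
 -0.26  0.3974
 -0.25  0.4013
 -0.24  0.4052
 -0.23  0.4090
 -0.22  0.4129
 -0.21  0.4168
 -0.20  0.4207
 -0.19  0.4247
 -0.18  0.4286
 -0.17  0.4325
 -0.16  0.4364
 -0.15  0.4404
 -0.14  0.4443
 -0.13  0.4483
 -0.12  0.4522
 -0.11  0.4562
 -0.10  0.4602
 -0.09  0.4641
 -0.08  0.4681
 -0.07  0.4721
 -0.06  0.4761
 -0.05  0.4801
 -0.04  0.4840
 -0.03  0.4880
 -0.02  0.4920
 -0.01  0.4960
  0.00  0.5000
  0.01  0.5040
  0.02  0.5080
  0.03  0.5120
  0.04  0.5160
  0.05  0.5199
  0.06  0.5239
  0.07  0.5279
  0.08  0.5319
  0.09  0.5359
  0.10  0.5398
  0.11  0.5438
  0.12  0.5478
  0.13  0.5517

σ√T = 0.54 × 0.7071 = 0.3818
ln(S/K) + (r − q + σ²/2)T = ln(185/195) + (0.077 − 0.049 + 0.54²/2)·0.5 = -0.0526 + 0.0869 = 0.0343
d₁ = 0.0343 / 0.3818 = 0.0897 ≈ 0.09
d₂ = d₁ − σ√T = 0.0897 − 0.3818 = -0.2921 ≈ -0.29
exp(−qT) = exp(−0.049·0.5) = 0.9758;  exp(−rT) = exp(−0.077·0.5) = 0.9622
C = 185·0.9758·N(0.09) − 195·0.9622·N(-0.29) = 185·0.9758·0.5359 − 195·0.9622·0.3859 = 96.7423 − 72.4060 = 24.3362

$24.34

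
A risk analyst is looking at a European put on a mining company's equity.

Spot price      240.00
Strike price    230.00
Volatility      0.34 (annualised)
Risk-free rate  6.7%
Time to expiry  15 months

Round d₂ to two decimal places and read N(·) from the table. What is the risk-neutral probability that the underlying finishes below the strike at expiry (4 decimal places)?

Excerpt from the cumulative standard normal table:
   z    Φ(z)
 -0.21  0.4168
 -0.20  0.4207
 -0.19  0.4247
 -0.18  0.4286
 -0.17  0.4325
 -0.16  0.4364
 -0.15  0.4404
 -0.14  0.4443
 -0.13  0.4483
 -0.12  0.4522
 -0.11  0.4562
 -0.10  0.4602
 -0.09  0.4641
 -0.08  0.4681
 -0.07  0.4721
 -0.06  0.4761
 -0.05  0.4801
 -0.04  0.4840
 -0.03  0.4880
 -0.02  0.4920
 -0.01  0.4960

0.4443

T = 1.25;  σ√T = 0.3801
d₁ = [ln(240/230) + (0.067 + 0.34²/2)·1.25] / 0.3801 = [0.0426 + 0.1560] / 0.3801 = 0.5223 ≈ 0.52
d₂ = d₁ − σ√T = 0.5223 − 0.3801 = 0.1422 ≈ 0.14
Pr(exercise) under Q = N(−d₂) = N(-0.14) = 0.4443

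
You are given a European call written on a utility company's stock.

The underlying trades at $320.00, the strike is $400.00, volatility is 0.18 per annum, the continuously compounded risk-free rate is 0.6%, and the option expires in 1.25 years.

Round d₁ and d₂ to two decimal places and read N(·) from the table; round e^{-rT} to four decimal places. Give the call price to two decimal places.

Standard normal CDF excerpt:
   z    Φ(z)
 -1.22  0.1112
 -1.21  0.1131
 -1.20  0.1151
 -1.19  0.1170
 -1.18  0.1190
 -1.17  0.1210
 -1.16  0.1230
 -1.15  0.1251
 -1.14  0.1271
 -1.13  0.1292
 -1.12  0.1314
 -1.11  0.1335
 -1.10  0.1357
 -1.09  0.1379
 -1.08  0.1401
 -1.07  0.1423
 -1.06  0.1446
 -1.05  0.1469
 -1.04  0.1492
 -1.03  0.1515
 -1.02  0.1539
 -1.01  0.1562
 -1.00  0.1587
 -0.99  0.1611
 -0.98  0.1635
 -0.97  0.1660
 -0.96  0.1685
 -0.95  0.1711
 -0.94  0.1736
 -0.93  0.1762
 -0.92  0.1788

$5.08

σ√T = 0.18 × 1.1180 = 0.2012
d₁ = [ln(320/400) + (0.006 + ½·0.18²)·1.25] / (σ√T) = (-0.2231 + 0.0277) / 0.2012 = -0.9709 which rounds to -0.97
d₂ = -0.9709 − 0.2012 = -1.1722 which rounds to -1.17
exp(−rT) = exp(−0.006·1.25) = 0.9925
C = 320·N(-0.97) − 400·0.9925·N(-1.17) = 320·0.1660 − 400·0.9925·0.1210 = 53.1200 − 48.0370 = 5.0830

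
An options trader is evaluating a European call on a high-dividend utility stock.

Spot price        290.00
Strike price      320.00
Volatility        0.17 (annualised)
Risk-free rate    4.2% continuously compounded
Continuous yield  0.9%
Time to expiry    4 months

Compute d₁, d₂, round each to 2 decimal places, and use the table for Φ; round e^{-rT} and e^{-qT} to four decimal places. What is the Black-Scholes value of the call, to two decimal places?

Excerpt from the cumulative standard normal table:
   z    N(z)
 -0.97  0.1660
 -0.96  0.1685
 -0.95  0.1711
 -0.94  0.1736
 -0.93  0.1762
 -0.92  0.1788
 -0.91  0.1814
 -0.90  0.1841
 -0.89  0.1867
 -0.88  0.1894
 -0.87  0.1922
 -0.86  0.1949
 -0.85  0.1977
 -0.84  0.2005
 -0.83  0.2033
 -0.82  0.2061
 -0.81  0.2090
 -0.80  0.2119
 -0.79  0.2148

3.19

σ√T = 0.17·√0.3333 = 0.0981
d₁ = [ln(290/320) + (0.042 − 0.009 + 0.17²/2)·0.3333] / 0.0981 = [-0.0984 + 0.0158] / 0.0981 = -0.8418 which rounds to -0.84
d₂ = d₁ − σ√T = -0.8418 − 0.0981 = -0.9400 which rounds to -0.94
e^(−qT) = e^(−0.009·0.3333) = 0.9970;  e^(−rT) = e^(−0.042·0.3333) = 0.9861
C = 290·0.9970·N(-0.84) − 320·0.9861·N(-0.94) = 290·0.9970·0.2005 − 320·0.9861·0.1736 = 57.9706 − 54.7798 = 3.1907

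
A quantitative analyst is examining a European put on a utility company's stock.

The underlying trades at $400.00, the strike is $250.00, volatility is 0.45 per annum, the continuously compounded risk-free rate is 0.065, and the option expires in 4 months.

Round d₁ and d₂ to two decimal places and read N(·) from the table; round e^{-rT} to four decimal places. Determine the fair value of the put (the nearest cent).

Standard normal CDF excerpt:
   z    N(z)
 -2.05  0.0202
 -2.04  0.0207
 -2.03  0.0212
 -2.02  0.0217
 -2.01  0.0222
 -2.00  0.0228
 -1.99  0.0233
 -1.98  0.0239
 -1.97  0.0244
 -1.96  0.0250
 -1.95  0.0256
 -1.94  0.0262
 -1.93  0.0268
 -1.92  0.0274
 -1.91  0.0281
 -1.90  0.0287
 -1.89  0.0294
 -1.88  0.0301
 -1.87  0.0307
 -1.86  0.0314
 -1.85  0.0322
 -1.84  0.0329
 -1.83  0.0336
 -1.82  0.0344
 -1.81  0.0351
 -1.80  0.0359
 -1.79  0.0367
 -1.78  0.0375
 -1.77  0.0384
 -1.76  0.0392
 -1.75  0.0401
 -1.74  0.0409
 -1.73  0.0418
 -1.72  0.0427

T = 0.3333;  σ√T = 0.2598
d₁ = [ln(400/250) + (0.065 + 0.45²/2)·0.3333] / 0.2598 = [0.4700 + 0.0554] / 0.2598 = 2.0223 which rounds to 2.02
d₂ = d₁ − σ√T = 2.0223 − 0.2598 = 1.7625 which rounds to 1.76
e^(−rT) = e^(−0.065·0.3333) = 0.9786
P = 250·0.9786·N(-1.76) − 400·N(-2.02) = 250·0.9786·0.0392 − 400·0.0217 = 9.5903 − 8.6800 = 0.9103

$0.91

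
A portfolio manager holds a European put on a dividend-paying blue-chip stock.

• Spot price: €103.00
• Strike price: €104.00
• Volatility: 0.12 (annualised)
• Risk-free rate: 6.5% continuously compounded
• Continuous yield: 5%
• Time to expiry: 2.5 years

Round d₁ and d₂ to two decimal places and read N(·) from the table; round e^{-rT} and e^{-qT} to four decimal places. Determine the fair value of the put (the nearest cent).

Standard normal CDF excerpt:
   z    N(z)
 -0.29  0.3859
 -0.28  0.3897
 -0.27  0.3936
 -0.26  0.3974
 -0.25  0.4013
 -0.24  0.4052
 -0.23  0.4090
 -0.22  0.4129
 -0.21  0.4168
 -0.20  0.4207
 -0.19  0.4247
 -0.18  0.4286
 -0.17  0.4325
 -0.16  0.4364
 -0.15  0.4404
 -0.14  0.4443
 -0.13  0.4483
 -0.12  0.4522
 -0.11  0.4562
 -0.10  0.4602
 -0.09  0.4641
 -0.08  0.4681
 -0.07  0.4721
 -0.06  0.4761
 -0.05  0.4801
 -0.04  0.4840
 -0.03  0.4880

€5.61

T = 2.5;  σ√T = 0.1897
ln(S/K) + (r − q + σ²/2)T = ln(103/104) + (0.065 − 0.05 + 0.12²/2)·2.5 = -0.0097 + 0.0555 = 0.0458
d₁ = 0.0458 / 0.1897 = 0.2416 ≈ 0.24
d₂ = d₁ − σ√T = 0.2416 − 0.1897 = 0.0519 ≈ 0.05
e^(−qT) = e^(−0.05·2.5) = 0.8825;  e^(−rT) = e^(−0.065·2.5) = 0.8500
P = 104·0.8500·N(-0.05) − 103·0.8825·N(-0.24) = 104·0.8500·0.4801 − 103·0.8825·0.4052 = 42.4408 − 36.8317 = 5.6092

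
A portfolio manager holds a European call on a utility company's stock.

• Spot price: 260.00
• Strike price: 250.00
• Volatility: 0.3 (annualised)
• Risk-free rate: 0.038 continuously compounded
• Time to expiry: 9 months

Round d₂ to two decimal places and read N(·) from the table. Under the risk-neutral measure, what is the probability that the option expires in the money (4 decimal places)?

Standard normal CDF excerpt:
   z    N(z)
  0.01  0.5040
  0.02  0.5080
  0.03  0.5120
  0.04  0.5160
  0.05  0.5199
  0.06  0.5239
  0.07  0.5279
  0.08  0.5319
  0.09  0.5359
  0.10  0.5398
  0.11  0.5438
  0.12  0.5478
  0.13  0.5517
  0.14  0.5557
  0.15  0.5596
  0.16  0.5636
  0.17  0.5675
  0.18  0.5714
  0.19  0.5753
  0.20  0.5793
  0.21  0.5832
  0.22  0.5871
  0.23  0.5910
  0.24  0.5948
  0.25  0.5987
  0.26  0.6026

T = 0.75;  σ√T = 0.2598
d₁ = [ln(260/250) + (0.038 + ½·0.3²)·0.75] / (σ√T) = (0.0392 + 0.0622) / 0.2598 = 0.3906 which rounds to 0.39
d₂ = 0.3906 − 0.2598 = 0.1308 which rounds to 0.13
Risk-neutral Pr[S_T > K] = N(d₂) = N(0.13) = 0.5517

0.5517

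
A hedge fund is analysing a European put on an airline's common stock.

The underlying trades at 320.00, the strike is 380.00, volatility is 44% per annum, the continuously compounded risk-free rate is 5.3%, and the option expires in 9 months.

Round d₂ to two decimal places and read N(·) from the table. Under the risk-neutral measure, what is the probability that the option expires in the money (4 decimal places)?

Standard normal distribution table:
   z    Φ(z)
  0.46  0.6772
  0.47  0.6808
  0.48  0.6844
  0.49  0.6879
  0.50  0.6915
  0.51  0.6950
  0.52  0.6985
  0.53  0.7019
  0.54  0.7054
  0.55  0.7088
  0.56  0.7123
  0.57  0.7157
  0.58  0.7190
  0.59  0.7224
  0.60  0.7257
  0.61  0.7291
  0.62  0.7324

σ√T = 0.44 × 0.8660 = 0.3811
d₁ = [ln(320/380) + (0.053 + ½·0.44²)·0.75] / (σ√T) = (-0.1719 + 0.1123) / 0.3811 = -0.1561 which rounds to -0.16
d₂ = -0.1561 − 0.3811 = -0.5372 which rounds to -0.54
Pr(exercise) under Q = N(−d₂) = N(0.54) = 0.7054

0.7054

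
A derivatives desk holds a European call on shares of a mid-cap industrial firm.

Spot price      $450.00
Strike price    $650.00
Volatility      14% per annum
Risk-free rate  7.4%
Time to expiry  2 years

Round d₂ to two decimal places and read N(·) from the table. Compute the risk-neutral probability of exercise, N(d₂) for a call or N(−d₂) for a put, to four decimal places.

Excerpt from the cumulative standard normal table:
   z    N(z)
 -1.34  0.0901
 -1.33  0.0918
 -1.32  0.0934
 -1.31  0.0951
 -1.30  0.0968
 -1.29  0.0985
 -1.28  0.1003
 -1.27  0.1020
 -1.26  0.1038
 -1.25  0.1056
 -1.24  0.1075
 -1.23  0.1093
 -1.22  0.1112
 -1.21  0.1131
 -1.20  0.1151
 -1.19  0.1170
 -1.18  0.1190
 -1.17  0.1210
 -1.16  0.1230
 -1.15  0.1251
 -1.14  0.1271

T = 2;  σ√T = 0.1980
d₁ = [ln(450/650) + (0.074 + 0.14²/2)·2] / 0.1980 = [-0.3677 + 0.1676] / 0.1980 = -1.0108 which rounds to -1.01
d₂ = d₁ − σ√T = -1.0108 − 0.1980 = -1.2088 which rounds to -1.21
Risk-neutral Pr[S_T > K] = N(d₂) = N(-1.21) = 0.1131

0.1131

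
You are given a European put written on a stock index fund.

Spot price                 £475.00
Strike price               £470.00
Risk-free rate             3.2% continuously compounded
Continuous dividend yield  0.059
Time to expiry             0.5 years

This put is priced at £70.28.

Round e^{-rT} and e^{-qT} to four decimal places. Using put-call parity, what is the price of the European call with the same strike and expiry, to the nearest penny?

£68.93

exp(−qT) = exp(−0.059·0.5) = 0.9709;  exp(−rT) = exp(−0.032·0.5) = 0.9841
Put-call parity: C − P = S·e^(−qT) − K·e^(−rT) = 475·0.9709 − 470·0.9841 = 461.1775 − 462.5270 = -1.3495
C = P + (C − P) = 70.28 + (-1.3495) = 68.9305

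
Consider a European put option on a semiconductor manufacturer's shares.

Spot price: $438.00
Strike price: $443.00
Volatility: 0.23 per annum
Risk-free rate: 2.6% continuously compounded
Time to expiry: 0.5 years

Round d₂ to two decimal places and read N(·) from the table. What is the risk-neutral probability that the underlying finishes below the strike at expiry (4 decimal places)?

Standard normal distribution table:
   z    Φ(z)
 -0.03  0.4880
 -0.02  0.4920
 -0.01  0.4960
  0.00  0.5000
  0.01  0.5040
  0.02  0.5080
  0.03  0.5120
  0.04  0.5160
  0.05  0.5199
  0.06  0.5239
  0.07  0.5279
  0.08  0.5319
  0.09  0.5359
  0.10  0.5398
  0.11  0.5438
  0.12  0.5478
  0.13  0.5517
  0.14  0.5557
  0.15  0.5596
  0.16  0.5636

0.5279

T = 0.5;  σ√T = 0.1626
d₁ = [ln(438/443) + (0.026 + ½·0.23²)·0.5] / (σ√T) = (-0.0114 + 0.0262) / 0.1626 = 0.0915 ≈ 0.09
d₂ = 0.0915 − 0.1626 = -0.0712 ≈ -0.07
Pr(exercise) under Q = N(−d₂) = N(0.07) = 0.5279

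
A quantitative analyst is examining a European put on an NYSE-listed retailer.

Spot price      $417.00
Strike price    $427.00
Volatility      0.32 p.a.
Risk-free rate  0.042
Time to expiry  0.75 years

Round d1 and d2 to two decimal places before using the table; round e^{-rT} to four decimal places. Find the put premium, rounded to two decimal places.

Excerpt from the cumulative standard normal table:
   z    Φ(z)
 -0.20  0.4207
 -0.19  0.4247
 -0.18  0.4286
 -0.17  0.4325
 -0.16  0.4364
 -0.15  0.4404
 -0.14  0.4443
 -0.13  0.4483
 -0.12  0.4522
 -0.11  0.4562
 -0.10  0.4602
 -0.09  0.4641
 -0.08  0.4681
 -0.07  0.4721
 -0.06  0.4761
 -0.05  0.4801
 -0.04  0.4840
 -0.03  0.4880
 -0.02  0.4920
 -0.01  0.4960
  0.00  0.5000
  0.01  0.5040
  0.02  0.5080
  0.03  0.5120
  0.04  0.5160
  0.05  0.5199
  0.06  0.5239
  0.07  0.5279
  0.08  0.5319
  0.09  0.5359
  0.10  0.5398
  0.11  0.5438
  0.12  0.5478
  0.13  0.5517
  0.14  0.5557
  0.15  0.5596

$44.65

σ√T = 0.32·√0.75 = 0.2771
d₁ = [ln(417/427) + (0.042 + 0.32²/2)·0.75] / 0.2771 = [-0.0237 + 0.0699] / 0.2771 = 0.1667 ≈ 0.17
d₂ = d₁ − σ√T = 0.1667 − 0.2771 = -0.1104 ≈ -0.11
exp(−rT) = exp(−0.042·0.75) = 0.9690
P = 427·0.9690·N(0.11) − 417·N(-0.17) = 427·0.9690·0.5438 − 417·0.4325 = 225.0043 − 180.3525 = 44.6518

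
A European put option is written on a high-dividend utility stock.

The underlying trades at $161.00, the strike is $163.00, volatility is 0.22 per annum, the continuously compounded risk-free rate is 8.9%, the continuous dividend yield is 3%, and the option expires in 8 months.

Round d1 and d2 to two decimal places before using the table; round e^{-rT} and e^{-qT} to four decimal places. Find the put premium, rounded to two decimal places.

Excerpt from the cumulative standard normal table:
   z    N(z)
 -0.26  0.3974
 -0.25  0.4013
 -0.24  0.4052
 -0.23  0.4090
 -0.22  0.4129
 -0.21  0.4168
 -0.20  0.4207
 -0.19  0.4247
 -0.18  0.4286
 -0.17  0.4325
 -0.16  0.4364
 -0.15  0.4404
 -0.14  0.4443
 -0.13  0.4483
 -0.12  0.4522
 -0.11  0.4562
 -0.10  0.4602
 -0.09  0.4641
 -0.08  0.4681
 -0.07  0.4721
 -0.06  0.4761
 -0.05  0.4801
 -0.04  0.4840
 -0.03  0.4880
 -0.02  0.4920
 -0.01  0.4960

$9.19

σ√T = 0.22 × 0.8165 = 0.1796
ln(S/K) + (r − q + σ²/2)T = ln(161/163) + (0.089 − 0.03 + 0.22²/2)·0.6667 = -0.0123 + 0.0555 = 0.0431
d₁ = 0.0431 / 0.1796 = 0.2401 → 0.24
d₂ = d₁ − σ√T = 0.2401 − 0.1796 = 0.0604 → 0.06
e^(−qT) = e^(−0.03·0.6667) = 0.9802;  e^(−rT) = e^(−0.089·0.6667) = 0.9424
P = 163·0.9424·N(-0.06) − 161·0.9802·N(-0.24) = 163·0.9424·0.4761 − 161·0.9802·0.4052 = 73.1343 − 63.9455 = 9.1888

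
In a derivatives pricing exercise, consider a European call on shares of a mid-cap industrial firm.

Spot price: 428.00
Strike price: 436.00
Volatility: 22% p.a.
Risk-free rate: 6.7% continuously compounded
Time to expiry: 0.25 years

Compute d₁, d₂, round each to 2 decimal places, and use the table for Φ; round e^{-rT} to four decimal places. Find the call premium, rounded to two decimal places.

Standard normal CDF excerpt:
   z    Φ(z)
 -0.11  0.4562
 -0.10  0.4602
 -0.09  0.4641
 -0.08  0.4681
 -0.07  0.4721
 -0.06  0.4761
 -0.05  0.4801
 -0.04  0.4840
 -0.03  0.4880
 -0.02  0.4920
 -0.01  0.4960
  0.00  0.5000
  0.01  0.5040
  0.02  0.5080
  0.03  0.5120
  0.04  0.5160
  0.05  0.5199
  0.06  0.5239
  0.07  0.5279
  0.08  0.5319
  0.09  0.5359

σ√T = 0.22 × 0.5000 = 0.1100
d₁ = [ln(428/436) + (0.067 + 0.22²/2)·0.25] / 0.1100 = [-0.0185 + 0.0228] / 0.1100 = 0.0389 which rounds to 0.04
d₂ = d₁ − σ√T = 0.0389 − 0.1100 = -0.0711 which rounds to -0.07
e^(−rT) = e^(−0.067·0.25) = 0.9834
C = 428·N(0.04) − 436·0.9834·N(-0.07) = 428·0.5160 − 436·0.9834·0.4721 = 220.8480 − 202.4187 = 18.4293

18.43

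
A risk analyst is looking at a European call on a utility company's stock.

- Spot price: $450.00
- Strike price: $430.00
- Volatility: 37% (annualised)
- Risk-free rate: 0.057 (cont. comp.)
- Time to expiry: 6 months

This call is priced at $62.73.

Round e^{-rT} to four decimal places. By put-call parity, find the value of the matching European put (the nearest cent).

e^(−rT) = e^(−0.057·0.5) = 0.9719
Put-call parity: C − P = S − K·e^(−rT) = 450 − 430·0.9719 = 450 − 417.9170 = 32.0830
P = C − (C − P) = 62.73 − (32.0830) = 30.6470

$30.65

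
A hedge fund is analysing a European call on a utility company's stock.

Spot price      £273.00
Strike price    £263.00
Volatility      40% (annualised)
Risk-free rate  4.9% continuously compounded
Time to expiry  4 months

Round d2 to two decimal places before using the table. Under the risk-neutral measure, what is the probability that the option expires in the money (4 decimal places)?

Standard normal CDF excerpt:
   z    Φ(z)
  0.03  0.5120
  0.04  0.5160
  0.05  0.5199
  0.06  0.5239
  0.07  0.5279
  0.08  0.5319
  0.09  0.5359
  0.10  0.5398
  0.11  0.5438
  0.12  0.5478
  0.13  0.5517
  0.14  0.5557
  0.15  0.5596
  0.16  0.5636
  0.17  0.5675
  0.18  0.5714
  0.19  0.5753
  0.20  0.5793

σ√T = 0.4·√0.3333 = 0.2309
d₁ = [ln(273/263) + (0.049 + 0.4²/2)·0.3333] / 0.2309 = [0.0373 + 0.0430] / 0.2309 = 0.3478 → 0.35
d₂ = d₁ − σ√T = 0.3478 − 0.2309 = 0.1168 → 0.12
Risk-neutral Pr[S_T > K] = N(d₂) = N(0.12) = 0.5478

0.5478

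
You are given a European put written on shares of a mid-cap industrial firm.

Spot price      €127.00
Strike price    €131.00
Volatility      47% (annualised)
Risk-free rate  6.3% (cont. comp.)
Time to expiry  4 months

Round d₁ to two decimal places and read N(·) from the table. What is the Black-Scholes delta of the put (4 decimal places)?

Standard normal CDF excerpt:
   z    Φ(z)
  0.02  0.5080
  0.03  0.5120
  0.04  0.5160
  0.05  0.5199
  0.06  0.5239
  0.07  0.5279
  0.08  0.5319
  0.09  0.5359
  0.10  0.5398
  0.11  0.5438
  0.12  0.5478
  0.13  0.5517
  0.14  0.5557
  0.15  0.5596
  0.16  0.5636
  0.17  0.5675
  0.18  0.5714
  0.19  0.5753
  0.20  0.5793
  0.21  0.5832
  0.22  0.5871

σ√T = 0.47·√0.3333 = 0.2714
d₁ = [ln(127/131) + (0.063 + ½·0.47²)·0.3333] / (σ√T) = (-0.0310 + 0.0578) / 0.2714 = 0.0988 which rounds to 0.10
N(d₁) = N(0.10) = 0.5398
Δ_put = N(d₁) − 1 = 0.5398 − 1 = -0.4602

-0.4602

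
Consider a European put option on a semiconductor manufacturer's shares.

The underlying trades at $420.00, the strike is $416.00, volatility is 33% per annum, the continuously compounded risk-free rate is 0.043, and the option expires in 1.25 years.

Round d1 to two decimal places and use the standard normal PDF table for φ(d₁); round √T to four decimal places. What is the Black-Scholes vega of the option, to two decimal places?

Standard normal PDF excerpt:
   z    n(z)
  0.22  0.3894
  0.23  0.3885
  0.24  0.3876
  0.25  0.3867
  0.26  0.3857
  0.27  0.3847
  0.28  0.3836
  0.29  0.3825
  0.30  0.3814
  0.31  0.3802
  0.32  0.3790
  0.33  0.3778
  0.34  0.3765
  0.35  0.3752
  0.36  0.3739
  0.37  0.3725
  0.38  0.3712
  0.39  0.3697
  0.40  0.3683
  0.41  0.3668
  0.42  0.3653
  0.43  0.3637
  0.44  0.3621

T = 1.25;  σ√T = 0.3690
ln(S/K) + (r + σ²/2)T = ln(420/416) + (0.043 + 0.33²/2)·1.25 = 0.0096 + 0.1218 = 0.1314
d₁ = 0.1314 / 0.3690 = 0.3561 ≈ 0.36
√T = √1.25 = 1.1180
φ(d₁) = φ(0.36) = 0.3739
vega = S·φ(d₁)·√T = 420·0.3739·1.1180 = 175.5685

175.57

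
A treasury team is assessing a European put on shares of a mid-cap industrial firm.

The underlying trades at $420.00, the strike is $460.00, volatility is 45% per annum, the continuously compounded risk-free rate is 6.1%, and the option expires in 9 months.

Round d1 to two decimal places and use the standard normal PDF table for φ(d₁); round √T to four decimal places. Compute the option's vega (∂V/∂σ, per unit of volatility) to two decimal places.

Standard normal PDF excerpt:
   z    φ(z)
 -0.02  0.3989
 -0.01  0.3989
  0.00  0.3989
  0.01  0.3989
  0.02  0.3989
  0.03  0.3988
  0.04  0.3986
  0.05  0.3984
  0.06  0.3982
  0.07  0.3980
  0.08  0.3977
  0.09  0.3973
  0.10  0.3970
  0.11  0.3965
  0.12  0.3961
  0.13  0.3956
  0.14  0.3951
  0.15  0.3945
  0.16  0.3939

σ√T = 0.45·√0.75 = 0.3897
ln(S/K) + (r + σ²/2)T = ln(420/460) + (0.061 + 0.45²/2)·0.75 = -0.0910 + 0.1217 = 0.0307
d₁ = 0.0307 / 0.3897 = 0.0788 → 0.08
√T = √0.75 = 0.8660
φ(d₁) = φ(0.08) = 0.3977
vega = S·φ(d₁)·√T = 420·0.3977·0.8660 = 144.6514

144.65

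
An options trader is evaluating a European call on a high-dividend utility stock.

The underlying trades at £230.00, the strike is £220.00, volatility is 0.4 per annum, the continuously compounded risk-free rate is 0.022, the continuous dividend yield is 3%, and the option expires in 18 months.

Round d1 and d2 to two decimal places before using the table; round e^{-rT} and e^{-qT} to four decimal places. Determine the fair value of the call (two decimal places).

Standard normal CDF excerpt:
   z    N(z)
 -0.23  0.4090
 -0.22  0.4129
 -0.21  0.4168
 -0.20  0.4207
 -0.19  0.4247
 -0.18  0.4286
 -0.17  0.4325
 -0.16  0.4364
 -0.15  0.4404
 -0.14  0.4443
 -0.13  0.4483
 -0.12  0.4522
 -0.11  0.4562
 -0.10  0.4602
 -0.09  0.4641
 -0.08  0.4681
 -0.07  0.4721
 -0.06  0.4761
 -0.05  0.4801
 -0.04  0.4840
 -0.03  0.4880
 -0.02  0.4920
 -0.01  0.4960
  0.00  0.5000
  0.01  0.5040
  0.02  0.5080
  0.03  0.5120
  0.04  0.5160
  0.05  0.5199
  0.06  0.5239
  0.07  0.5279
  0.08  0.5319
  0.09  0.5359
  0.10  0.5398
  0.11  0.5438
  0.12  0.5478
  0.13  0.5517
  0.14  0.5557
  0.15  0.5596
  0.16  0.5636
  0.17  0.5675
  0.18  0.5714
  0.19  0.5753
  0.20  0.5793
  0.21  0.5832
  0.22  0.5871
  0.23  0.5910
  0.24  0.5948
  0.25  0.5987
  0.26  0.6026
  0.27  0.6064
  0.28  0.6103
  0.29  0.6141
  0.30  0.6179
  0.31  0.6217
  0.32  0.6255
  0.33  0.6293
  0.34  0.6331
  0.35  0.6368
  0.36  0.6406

£45.47

σ√T = 0.4 × 1.2247 = 0.4899
ln(S/K) + (r − q + σ²/2)T = ln(230/220) + (0.022 − 0.03 + 0.4²/2)·1.5 = 0.0445 + 0.1080 = 0.1525
d₁ = 0.1525 / 0.4899 = 0.3112 → 0.31
d₂ = d₁ − σ√T = 0.3112 − 0.4899 = -0.1787 → -0.18
e^(−qT) = e^(−0.03·1.5) = 0.9560;  e^(−rT) = e^(−0.022·1.5) = 0.9675
N(d₁) = N(0.31) = 0.6217;  N(d₂) = N(-0.18) = 0.4286
C = 230·0.9560·0.6217 − 220·0.9675·0.4286 = 136.6994 − 91.2275 = 45.4719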